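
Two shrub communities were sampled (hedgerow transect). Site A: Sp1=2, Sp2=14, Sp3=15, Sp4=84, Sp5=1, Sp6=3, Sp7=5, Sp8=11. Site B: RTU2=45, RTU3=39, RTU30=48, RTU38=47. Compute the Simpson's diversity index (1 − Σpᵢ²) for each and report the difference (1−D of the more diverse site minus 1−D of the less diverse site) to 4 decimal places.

Site A: N=135, proportions 0.0148148, 0.1037037, 0.1111111, 0.6222222, 0.0074074, 0.0222222, 0.037037, 0.0814815, giving 1−D = 0.5809602 (working shown to 7 dp, full precision carried).
Site B: N=179, proportions 0.2513966, 0.2178771, 0.2681564, 0.2625698, giving 1−D = 0.7484785.
Difference = |0.5809602 − 0.7484785| = 0.1675183, i.e. 0.1675 to 4 decimal places.

0.1675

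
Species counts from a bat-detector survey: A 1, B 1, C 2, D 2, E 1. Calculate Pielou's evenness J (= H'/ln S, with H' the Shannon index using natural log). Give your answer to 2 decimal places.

0.96

Total N = 1+1+2+2+1 = 7, so the proportions are 0.1429, 0.1429, 0.2857, 0.2857, 0.1429 (working shown to 4 dp, full precision carried).
H' = −Σ pᵢ ln pᵢ = −((-0.2780) + (-0.2780) + (-0.3579) + (-0.3579) + (-0.2780)) = 1.5498.
With S = 5 species, ln S = 1.6094, so J = 1.5498/1.6094 = 0.9630, i.e. 0.96 to 2 decimal places.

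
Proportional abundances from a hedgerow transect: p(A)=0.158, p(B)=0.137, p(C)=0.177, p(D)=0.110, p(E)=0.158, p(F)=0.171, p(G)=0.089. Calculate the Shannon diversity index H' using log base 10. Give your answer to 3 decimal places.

0.835

Each pᵢ log₁₀ pᵢ term (working shown to 5 dp, full precision carried): 0.158×(-0.80134)=-0.12661, 0.137×(-0.86328)=-0.11827, 0.177×(-0.75203)=-0.13311, 0.11×(-0.95861)=-0.10545, 0.158×(-0.80134)=-0.12661, 0.171×(-0.76700)=-0.13116, 0.089×(-1.05061)=-0.09350.
Sum = -0.83471, so H' = 0.835.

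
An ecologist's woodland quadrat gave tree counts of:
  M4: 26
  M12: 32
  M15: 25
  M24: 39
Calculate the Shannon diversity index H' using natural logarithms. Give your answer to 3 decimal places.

1.370

Total N = 26+32+25+39 = 122, so the proportions are 0.21311, 0.2623, 0.20492, 0.31967 (working shown to 5 dp, full precision carried).
Each pᵢ ln pᵢ term: 0.21311×(-1.54592)=-0.32946, 0.2623×(-1.33829)=-0.35103, 0.20492×(-1.58515)=-0.32482, 0.31967×(-1.14046)=-0.36457.
Sum = -1.36988, so H' = 1.370.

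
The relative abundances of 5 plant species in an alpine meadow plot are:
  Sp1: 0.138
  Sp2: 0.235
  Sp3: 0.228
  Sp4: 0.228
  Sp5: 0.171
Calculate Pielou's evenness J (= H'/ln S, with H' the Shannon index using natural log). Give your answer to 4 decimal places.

H' = −Σ pᵢ ln pᵢ = −((-0.273309) + (-0.340320) + (-0.337077) + (-0.337077) + (-0.302002)) = 1.589786 (working shown to 6 dp, full precision carried).
With S = 5 species, ln S = 1.609438, so J = 1.589786/1.609438 = 0.987789, i.e. 0.9878 to 4 decimal places.

0.9878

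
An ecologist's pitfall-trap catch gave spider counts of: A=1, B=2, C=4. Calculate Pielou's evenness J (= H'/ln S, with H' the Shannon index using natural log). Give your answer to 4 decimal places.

Total N = 1+2+4 = 7, so the proportions are 0.142857, 0.285714, 0.571429 (working shown to 6 dp, full precision carried).
H' = −Σ pᵢ ln pᵢ = −((-0.277987) + (-0.357932) + (-0.319780)) = 0.955700.
With S = 3 species, ln S = 1.098612, so J = 0.955700/1.098612 = 0.869916, i.e. 0.8699 to 4 decimal places.

0.8699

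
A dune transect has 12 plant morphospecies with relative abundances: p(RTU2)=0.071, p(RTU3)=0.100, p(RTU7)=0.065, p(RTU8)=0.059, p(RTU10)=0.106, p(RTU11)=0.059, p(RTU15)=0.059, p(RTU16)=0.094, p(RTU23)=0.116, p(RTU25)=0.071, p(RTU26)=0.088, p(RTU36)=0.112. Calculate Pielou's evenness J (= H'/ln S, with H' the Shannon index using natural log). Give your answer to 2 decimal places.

H' = −Σ pᵢ ln pᵢ = −((-0.1878) + (-0.2303) + (-0.1777) + (-0.1670) + (-0.2379) + (-0.1670) + (-0.1670) + (-0.2223) + (-0.2499) + (-0.1878) + (-0.2139) + (-0.2452)) = 2.4536 (working shown to 4 dp, full precision carried).
With S = 12 species, ln S = 2.4849, so J = 2.4536/2.4849 = 0.9874, i.e. 0.99 to 2 decimal places.

0.99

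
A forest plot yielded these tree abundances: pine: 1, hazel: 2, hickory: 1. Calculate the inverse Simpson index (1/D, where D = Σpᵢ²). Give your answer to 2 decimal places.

2.67

Total N = 1+2+1 = 4, so the proportions are 0.25, 0.5, 0.25 (working shown to 5 dp, full precision carried).
D = 0.25² + 0.5² + 0.25² = 0.06250 + 0.25000 + 0.06250 = 0.37500.
So 1/D = 2.6667, i.e. 2.67 to 2 decimal places.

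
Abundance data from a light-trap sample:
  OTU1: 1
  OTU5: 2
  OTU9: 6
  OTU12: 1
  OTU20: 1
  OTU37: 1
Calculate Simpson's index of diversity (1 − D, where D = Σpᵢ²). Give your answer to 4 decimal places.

Total N = 1+2+6+1+1+1 = 12, so the proportions are 0.083333, 0.166667, 0.5, 0.083333, 0.083333, 0.083333 (working shown to 6 dp, full precision carried).
D = 0.083333² + 0.166667² + 0.5² + 0.083333² + 0.083333² + 0.083333² = 0.006944 + 0.027778 + 0.250000 + 0.006944 + 0.006944 + 0.006944 = 0.305556.
So 1 − D = 0.694444, i.e. 0.6944 to 4 decimal places.

0.6944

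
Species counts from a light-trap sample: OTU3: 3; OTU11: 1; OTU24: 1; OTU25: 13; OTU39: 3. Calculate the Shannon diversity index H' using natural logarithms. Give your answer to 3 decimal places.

1.143

Total N = 3+1+1+13+3 = 21, so the proportions are 0.14286, 0.04762, 0.04762, 0.61905, 0.14286 (working shown to 5 dp, full precision carried).
Each pᵢ ln pᵢ term: 0.14286×(-1.94591)=-0.27799, 0.04762×(-3.04452)=-0.14498, 0.04762×(-3.04452)=-0.14498, 0.61905×(-0.47957)=-0.29688, 0.14286×(-1.94591)=-0.27799.
Sum = -1.14281, so H' = 1.143.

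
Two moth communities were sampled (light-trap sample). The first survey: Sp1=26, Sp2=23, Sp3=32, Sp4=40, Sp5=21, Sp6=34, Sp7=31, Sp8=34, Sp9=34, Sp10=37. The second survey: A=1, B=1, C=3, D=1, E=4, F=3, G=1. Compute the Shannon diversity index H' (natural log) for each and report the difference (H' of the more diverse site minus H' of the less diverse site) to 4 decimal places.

The first survey: N=312, proportions 0.083333, 0.073718, 0.102564, 0.128205, 0.067308, 0.108974, 0.099359, 0.108974, 0.108974, 0.11859, giving H' = 2.284776 (working shown to 6 dp, full precision carried).
The second survey: N=14, proportions 0.071429, 0.071429, 0.214286, 0.071429, 0.285714, 0.214286, 0.071429, giving H' = 1.772139.
Difference = |2.284776 − 1.772139| = 0.512637, i.e. 0.5126 to 4 decimal places.

0.5126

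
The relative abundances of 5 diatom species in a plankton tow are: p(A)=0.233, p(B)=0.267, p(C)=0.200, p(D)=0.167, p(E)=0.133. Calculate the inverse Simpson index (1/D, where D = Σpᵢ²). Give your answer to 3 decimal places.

D = 0.233² + 0.267² + 0.2² + 0.167² + 0.133² = 0.0542890 + 0.0712890 + 0.0400000 + 0.0278890 + 0.0176890 = 0.2111560 (working shown to 7 dp, full precision carried).
So 1/D = 4.73584, i.e. 4.736 to 3 decimal places.

4.736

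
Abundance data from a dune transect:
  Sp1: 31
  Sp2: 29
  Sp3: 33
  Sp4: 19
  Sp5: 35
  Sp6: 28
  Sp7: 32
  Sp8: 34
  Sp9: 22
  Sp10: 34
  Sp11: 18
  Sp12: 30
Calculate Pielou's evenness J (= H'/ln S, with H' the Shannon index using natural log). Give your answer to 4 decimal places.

0.9916

Total N = 31+29+33+19+35+28+32+34+22+34+18+30 = 345, so the proportions are 0.089855, 0.084058, 0.095652, 0.055072, 0.101449, 0.081159, 0.092754, 0.098551, 0.063768, 0.098551, 0.052174, 0.086957 (working shown to 6 dp, full precision carried).
H' = −Σ pᵢ ln pᵢ = −((-0.216511) + (-0.208148) + (-0.224499) + (-0.159661) + (-0.232136) + (-0.203819) + (-0.220550) + (-0.228360) + (-0.175522) + (-0.228360) + (-0.154079) + (-0.212378)) = 2.464023.
With S = 12 species, ln S = 2.484907, so J = 2.464023/2.484907 = 0.991596, i.e. 0.9916 to 4 decimal places.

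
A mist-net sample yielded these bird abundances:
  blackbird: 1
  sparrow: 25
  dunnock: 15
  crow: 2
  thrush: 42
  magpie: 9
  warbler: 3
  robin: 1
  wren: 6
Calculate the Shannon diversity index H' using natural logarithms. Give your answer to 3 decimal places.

1.632

Total N = 1+25+15+2+42+9+3+1+6 = 104, so the proportions are 0.00962, 0.24038, 0.14423, 0.01923, 0.40385, 0.08654, 0.02885, 0.00962, 0.05769 (working shown to 5 dp, full precision carried).
Each pᵢ ln pᵢ term: 0.00962×(-4.64439)=-0.04466, 0.24038×(-1.42552)=-0.34267, 0.14423×(-1.93634)=-0.27928, 0.01923×(-3.95124)=-0.07599, 0.40385×(-0.90672)=-0.36618, 0.08654×(-2.44717)=-0.21177, 0.02885×(-3.54578)=-0.10228, 0.00962×(-4.64439)=-0.04466, 0.05769×(-2.85263)=-0.16457.
Sum = -1.63206, so H' = 1.632.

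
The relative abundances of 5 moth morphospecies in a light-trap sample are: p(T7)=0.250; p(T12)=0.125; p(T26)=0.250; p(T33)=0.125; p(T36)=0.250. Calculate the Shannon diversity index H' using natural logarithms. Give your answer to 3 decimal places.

1.560

Each pᵢ ln pᵢ term (working shown to 5 dp, full precision carried): 0.25×(-1.38629)=-0.34657, 0.125×(-2.07944)=-0.25993, 0.25×(-1.38629)=-0.34657, 0.125×(-2.07944)=-0.25993, 0.25×(-1.38629)=-0.34657.
Sum = -1.55958, so H' = 1.560.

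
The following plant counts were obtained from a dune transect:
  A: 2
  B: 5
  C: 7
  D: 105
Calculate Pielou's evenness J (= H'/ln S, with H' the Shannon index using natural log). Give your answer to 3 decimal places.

0.345

Total N = 2+5+7+105 = 119, so the proportions are 0.01681, 0.04202, 0.05882, 0.88235 (working shown to 5 dp, full precision carried).
H' = −Σ pᵢ ln pᵢ = −((-0.06867) + (-0.13318) + (-0.16666) + (-0.11044)) = 0.47895.
With S = 4 species, ln S = 1.38629, so J = 0.47895/1.38629 = 0.34549, i.e. 0.345 to 3 decimal places.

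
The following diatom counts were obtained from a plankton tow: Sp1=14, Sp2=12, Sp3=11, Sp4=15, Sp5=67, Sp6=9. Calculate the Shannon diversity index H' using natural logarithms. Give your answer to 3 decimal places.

1.452

Total N = 14+12+11+15+67+9 = 128, so the proportions are 0.10938, 0.09375, 0.08594, 0.11719, 0.52344, 0.07031 (working shown to 5 dp, full precision carried).
Each pᵢ ln pᵢ term: 0.10938×(-2.21297)=-0.24204, 0.09375×(-2.36712)=-0.22192, 0.08594×(-2.45413)=-0.21090, 0.11719×(-2.14398)=-0.25125, 0.52344×(-0.64734)=-0.33884, 0.07031×(-2.65481)=-0.18667.
Sum = -1.45162, so H' = 1.452.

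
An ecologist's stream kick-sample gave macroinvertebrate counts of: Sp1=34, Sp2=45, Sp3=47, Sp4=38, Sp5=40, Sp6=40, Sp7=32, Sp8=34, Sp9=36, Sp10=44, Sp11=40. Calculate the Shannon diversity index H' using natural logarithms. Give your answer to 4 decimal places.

Total N = 34+45+47+38+40+40+32+34+36+44+40 = 430, so the proportions are 0.07907, 0.104651, 0.109302, 0.088372, 0.093023, 0.093023, 0.074419, 0.07907, 0.083721, 0.102326, 0.093023 (working shown to 6 dp, full precision carried).
Each pᵢ ln pᵢ term: 0.07907×(-2.537425)=-0.200634, 0.104651×(-2.257123)=-0.236211, 0.109302×(-2.213638)=-0.241956, 0.088372×(-2.426199)=-0.214408, 0.093023×(-2.374906)=-0.220921, 0.093023×(-2.374906)=-0.220921, 0.074419×(-2.598049)=-0.193343, 0.07907×(-2.537425)=-0.200634, 0.083721×(-2.480266)=-0.207650, 0.102326×(-2.279596)=-0.233261, 0.093023×(-2.374906)=-0.220921.
Sum = -2.390860, so H' = 2.3909.

2.3909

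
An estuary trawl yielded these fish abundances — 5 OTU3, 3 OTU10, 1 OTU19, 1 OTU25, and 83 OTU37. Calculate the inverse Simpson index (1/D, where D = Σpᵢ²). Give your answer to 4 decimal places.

1.2490

Total N = 5+3+1+1+83 = 93, so the proportions are 0.0537634, 0.0322581, 0.0107527, 0.0107527, 0.8924731 (working shown to 7 dp, full precision carried).
D = 0.0537634² + 0.0322581² + 0.0107527² + 0.0107527² + 0.8924731² = 0.0028905 + 0.0010406 + 0.0001156 + 0.0001156 + 0.7965083 = 0.8006706.
So 1/D = 1.248953, i.e. 1.2490 to 4 decimal places.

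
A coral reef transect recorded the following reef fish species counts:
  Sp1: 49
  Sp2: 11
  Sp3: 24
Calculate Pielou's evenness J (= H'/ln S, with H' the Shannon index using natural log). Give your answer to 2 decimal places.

Total N = 49+11+24 = 84, so the proportions are 0.5833, 0.131, 0.2857 (working shown to 4 dp, full precision carried).
H' = −Σ pᵢ ln pᵢ = −((-0.3144) + (-0.2662) + (-0.3579)) = 0.9386.
With S = 3 species, ln S = 1.0986, so J = 0.9386/1.0986 = 0.8543, i.e. 0.85 to 2 decimal places.

0.85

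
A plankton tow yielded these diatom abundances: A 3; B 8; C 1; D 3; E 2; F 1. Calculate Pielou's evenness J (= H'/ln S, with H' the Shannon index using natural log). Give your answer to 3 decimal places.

0.850

Total N = 3+8+1+3+2+1 = 18, so the proportions are 0.16667, 0.44444, 0.05556, 0.16667, 0.11111, 0.05556 (working shown to 5 dp, full precision carried).
H' = −Σ pᵢ ln pᵢ = −((-0.29863) + (-0.36041) + (-0.16058) + (-0.29863) + (-0.24414) + (-0.16058)) = 1.52296.
With S = 6 species, ln S = 1.79176, so J = 1.52296/1.79176 = 0.84998, i.e. 0.850 to 3 decimal places.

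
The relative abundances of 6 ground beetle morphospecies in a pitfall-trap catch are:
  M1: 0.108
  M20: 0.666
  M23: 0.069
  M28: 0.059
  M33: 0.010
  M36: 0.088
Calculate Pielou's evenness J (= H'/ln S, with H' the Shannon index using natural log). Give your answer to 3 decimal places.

0.626

H' = −Σ pᵢ ln pᵢ = −((-0.24037) + (-0.27071) + (-0.18448) + (-0.16698) + (-0.04605) + (-0.21388)) = 1.12247 (working shown to 5 dp, full precision carried).
With S = 6 species, ln S = 1.79176, so J = 1.12247/1.79176 = 0.62646, i.e. 0.626 to 3 decimal places.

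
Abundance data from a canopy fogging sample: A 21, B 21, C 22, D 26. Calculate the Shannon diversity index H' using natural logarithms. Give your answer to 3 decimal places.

Total N = 21+21+22+26 = 90, so the proportions are 0.23333, 0.23333, 0.24444, 0.28889 (working shown to 5 dp, full precision carried).
Each pᵢ ln pᵢ term: 0.23333×(-1.45529)=-0.33957, 0.23333×(-1.45529)=-0.33957, 0.24444×(-1.40877)=-0.34437, 0.28889×(-1.24171)=-0.35872.
Sum = -1.38222, so H' = 1.382.

1.382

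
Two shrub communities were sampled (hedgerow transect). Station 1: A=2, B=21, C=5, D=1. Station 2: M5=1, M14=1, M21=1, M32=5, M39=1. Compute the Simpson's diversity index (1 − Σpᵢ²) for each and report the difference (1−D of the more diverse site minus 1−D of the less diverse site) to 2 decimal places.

0.20

Station 1: N=29, proportions 0.069, 0.7241, 0.1724, 0.0345, giving 1−D = 0.4400 (working shown to 4 dp, full precision carried).
Station 2: N=9, proportions 0.1111, 0.1111, 0.1111, 0.5556, 0.1111, giving 1−D = 0.6420.
Difference = |0.4400 − 0.6420| = 0.2020, i.e. 0.20 to 2 decimal places.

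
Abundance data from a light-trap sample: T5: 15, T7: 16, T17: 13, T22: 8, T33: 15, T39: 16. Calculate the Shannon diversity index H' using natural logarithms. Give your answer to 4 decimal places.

Total N = 15+16+13+8+15+16 = 83, so the proportions are 0.180723, 0.192771, 0.156627, 0.096386, 0.180723, 0.192771 (working shown to 6 dp, full precision carried).
Each pᵢ ln pᵢ term: 0.180723×(-1.710790)=-0.309179, 0.192771×(-1.646252)=-0.317350, 0.156627×(-1.853891)=-0.290369, 0.096386×(-2.339399)=-0.225484, 0.180723×(-1.710790)=-0.309179, 0.192771×(-1.646252)=-0.317350.
Sum = -1.768910, so H' = 1.7689.

1.7689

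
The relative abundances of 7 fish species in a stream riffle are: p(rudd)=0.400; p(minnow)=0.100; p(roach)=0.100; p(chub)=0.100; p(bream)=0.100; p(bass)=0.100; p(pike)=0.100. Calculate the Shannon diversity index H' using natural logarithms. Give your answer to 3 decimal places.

Each pᵢ ln pᵢ term (working shown to 5 dp, full precision carried): 0.4×(-0.91629)=-0.36652, 0.1×(-2.30259)=-0.23026, 0.1×(-2.30259)=-0.23026, 0.1×(-2.30259)=-0.23026, 0.1×(-2.30259)=-0.23026, 0.1×(-2.30259)=-0.23026, 0.1×(-2.30259)=-0.23026.
Sum = -1.74807, so H' = 1.748.

1.748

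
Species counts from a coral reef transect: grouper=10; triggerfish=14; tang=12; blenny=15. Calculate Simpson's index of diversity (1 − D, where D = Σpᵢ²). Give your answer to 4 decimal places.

Total N = 10+14+12+15 = 51, so the proportions are 0.196078, 0.27451, 0.235294, 0.294118 (working shown to 6 dp, full precision carried).
D = 0.196078² + 0.27451² + 0.235294² + 0.294118² = 0.038447 + 0.075356 + 0.055363 + 0.086505 = 0.255671.
So 1 − D = 0.744329, i.e. 0.7443 to 4 decimal places.

0.7443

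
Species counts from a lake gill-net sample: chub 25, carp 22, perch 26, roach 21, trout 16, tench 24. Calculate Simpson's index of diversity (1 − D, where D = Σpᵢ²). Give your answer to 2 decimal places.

0.83

Total N = 25+22+26+21+16+24 = 134, so the proportions are 0.1866, 0.1642, 0.194, 0.1567, 0.1194, 0.1791 (working shown to 4 dp, full precision carried).
D = 0.1866² + 0.1642² + 0.194² + 0.1567² + 0.1194² + 0.1791² = 0.0348 + 0.0270 + 0.0376 + 0.0246 + 0.0143 + 0.0321 = 0.1703.
So 1 − D = 0.8297, i.e. 0.83 to 2 decimal places.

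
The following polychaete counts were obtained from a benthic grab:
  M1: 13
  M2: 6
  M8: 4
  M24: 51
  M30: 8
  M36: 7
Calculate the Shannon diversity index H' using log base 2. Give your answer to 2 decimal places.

1.93

Total N = 13+6+4+51+8+7 = 89, so the proportions are 0.1461, 0.0674, 0.0449, 0.573, 0.0899, 0.0787 (working shown to 4 dp, full precision carried).
Each pᵢ log₂ pᵢ term: 0.1461×(-2.7753)=-0.4054, 0.0674×(-3.8908)=-0.2623, 0.0449×(-4.4757)=-0.2012, 0.573×(-0.8033)=-0.4603, 0.0899×(-3.4757)=-0.3124, 0.0787×(-3.6684)=-0.2885.
Sum = -1.9301, so H' = 1.93.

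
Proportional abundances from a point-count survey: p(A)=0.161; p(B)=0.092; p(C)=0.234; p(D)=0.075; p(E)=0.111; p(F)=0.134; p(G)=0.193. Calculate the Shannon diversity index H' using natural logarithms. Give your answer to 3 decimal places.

Each pᵢ ln pᵢ term (working shown to 5 dp, full precision carried): 0.161×(-1.82635)=-0.29404, 0.092×(-2.38597)=-0.21951, 0.234×(-1.45243)=-0.33987, 0.075×(-2.59027)=-0.19427, 0.111×(-2.19823)=-0.24400, 0.134×(-2.00992)=-0.26933, 0.193×(-1.64507)=-0.31750.
Sum = -1.87852, so H' = 1.879.

1.879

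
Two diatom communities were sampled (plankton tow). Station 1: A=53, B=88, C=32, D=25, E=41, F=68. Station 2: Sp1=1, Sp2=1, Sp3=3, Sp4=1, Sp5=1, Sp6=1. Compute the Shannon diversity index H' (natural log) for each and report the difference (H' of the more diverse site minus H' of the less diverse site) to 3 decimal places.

0.037

Station 1: N=307, proportions 0.17264, 0.28664, 0.10423, 0.08143, 0.13355, 0.2215, giving H' = 1.70408 (working shown to 5 dp, full precision carried).
Station 2: N=8, proportions 0.125, 0.125, 0.375, 0.125, 0.125, 0.125, giving H' = 1.66746.
Difference = |1.70408 − 1.66746| = 0.03662, i.e. 0.037 to 3 decimal places.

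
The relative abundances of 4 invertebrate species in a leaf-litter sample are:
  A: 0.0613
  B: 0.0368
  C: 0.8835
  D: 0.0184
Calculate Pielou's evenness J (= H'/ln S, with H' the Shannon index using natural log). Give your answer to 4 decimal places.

0.3431

H' = −Σ pᵢ ln pᵢ = −((-0.171148) + (-0.121523) + (-0.109434) + (-0.073515)) = 0.475620 (working shown to 6 dp, full precision carried).
With S = 4 species, ln S = 1.386294, so J = 0.475620/1.386294 = 0.343088, i.e. 0.3431 to 4 decimal places.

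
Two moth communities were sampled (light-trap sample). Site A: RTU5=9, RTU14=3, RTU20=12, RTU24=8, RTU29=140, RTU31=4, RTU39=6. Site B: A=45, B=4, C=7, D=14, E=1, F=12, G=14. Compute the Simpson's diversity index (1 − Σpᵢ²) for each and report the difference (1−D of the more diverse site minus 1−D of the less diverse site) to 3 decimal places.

Site A: N=182, proportions 0.04945, 0.01648, 0.06593, 0.04396, 0.76923, 0.02198, 0.03297, giving 1−D = 0.39772 (working shown to 5 dp, full precision carried).
Site B: N=97, proportions 0.46392, 0.04124, 0.07216, 0.14433, 0.01031, 0.12371, 0.14433, giving 1−D = 0.72080.
Difference = |0.39772 − 0.72080| = 0.32308, i.e. 0.323 to 3 decimal places.

0.323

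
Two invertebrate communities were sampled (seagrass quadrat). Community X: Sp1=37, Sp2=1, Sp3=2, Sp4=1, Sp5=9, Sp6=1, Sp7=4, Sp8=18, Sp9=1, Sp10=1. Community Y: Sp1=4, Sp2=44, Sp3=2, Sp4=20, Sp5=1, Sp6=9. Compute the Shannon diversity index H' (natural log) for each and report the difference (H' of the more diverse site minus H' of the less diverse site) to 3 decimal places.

Community X: N=75, proportions 0.49333, 0.01333, 0.02667, 0.01333, 0.12, 0.01333, 0.05333, 0.24, 0.01333, 0.01333, giving H' = 1.48633 (working shown to 5 dp, full precision carried).
Community Y: N=80, proportions 0.05, 0.55, 0.025, 0.25, 0.0125, 0.1125, giving H' = 1.21796.
Difference = |1.48633 − 1.21796| = 0.26837, i.e. 0.268 to 3 decimal places.

0.268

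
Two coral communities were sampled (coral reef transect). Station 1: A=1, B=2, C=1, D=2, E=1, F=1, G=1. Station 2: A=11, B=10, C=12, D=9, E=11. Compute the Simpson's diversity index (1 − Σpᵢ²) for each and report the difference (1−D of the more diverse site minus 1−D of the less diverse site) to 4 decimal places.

0.0414

Station 1: N=9, proportions 0.111111, 0.222222, 0.111111, 0.222222, 0.111111, 0.111111, 0.111111, giving 1−D = 0.839506 (working shown to 6 dp, full precision carried).
Station 2: N=53, proportions 0.207547, 0.188679, 0.226415, 0.169811, 0.207547, giving 1−D = 0.798149.
Difference = |0.839506 − 0.798149| = 0.041357, i.e. 0.0414 to 4 decimal places.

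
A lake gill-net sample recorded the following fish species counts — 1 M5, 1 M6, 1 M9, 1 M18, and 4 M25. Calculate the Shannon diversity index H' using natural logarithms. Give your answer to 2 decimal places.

Total N = 1+1+1+1+4 = 8, so the proportions are 0.125, 0.125, 0.125, 0.125, 0.5 (working shown to 4 dp, full precision carried).
Each pᵢ ln pᵢ term: 0.125×(-2.0794)=-0.2599, 0.125×(-2.0794)=-0.2599, 0.125×(-2.0794)=-0.2599, 0.125×(-2.0794)=-0.2599, 0.5×(-0.6931)=-0.3466.
Sum = -1.3863, so H' = 1.39.

1.39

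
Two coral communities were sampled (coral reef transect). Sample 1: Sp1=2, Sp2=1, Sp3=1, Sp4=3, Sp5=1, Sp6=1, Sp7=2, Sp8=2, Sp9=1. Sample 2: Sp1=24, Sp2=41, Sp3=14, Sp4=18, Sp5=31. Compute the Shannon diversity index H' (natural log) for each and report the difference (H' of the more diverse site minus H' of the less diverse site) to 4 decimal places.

0.5667

Sample 1: N=14, proportions 0.142857, 0.071429, 0.071429, 0.214286, 0.071429, 0.071429, 0.142857, 0.142857, 0.071429, giving H' = 2.106577 (working shown to 6 dp, full precision carried).
Sample 2: N=128, proportions 0.1875, 0.320312, 0.109375, 0.140625, 0.242188, giving H' = 1.539867.
Difference = |2.106577 − 1.539867| = 0.566710, i.e. 0.5667 to 4 decimal places.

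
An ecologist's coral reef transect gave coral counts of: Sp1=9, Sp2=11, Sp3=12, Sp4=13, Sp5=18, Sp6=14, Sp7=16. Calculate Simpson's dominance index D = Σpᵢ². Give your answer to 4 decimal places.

Total N = 9+11+12+13+18+14+16 = 93, so the proportions are 0.096774, 0.11828, 0.129032, 0.139785, 0.193548, 0.150538, 0.172043 (working shown to 6 dp, full precision carried).
D = 0.096774² + 0.11828² + 0.129032² + 0.139785² + 0.193548² + 0.150538² + 0.172043² = 0.009365 + 0.013990 + 0.016649 + 0.019540 + 0.037461 + 0.022662 + 0.029599 = 0.149266.
To 4 decimal places, D = 0.1493.

0.1493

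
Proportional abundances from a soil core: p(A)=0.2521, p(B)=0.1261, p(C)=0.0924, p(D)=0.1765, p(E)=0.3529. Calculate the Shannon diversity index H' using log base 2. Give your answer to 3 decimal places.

2.167

Each pᵢ log₂ pᵢ term (working shown to 5 dp, full precision carried): 0.2521×(-1.98793)=-0.50116, 0.1261×(-2.98736)=-0.37671, 0.0924×(-3.43596)=-0.31748, 0.1765×(-2.50226)=-0.44165, 0.3529×(-1.50267)=-0.53029.
Sum = -2.16729, so H' = 2.167.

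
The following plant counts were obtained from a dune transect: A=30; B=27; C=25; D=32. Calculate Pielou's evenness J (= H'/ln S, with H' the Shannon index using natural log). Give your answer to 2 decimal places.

Total N = 30+27+25+32 = 114, so the proportions are 0.2632, 0.2368, 0.2193, 0.2807 (working shown to 4 dp, full precision carried).
H' = −Σ pᵢ ln pᵢ = −((-0.3513) + (-0.3411) + (-0.3327) + (-0.3566)) = 1.3818.
With S = 4 species, ln S = 1.3863, so J = 1.3818/1.3863 = 0.9968, i.e. 1.00 to 2 decimal places.

1.00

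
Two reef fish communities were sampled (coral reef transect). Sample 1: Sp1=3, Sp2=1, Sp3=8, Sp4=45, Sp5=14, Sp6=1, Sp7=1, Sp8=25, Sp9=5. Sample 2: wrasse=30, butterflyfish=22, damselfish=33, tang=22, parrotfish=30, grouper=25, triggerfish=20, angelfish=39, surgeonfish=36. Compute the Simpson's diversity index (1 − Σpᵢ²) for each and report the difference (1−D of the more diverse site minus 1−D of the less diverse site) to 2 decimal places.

Sample 1: N=103, proportions 0.0291, 0.0097, 0.0777, 0.4369, 0.1359, 0.0097, 0.0097, 0.2427, 0.0485, giving 1−D = 0.7222 (working shown to 4 dp, full precision carried).
Sample 2: N=257, proportions 0.1167, 0.0856, 0.1284, 0.0856, 0.1167, 0.0973, 0.0778, 0.1518, 0.1401, giving 1−D = 0.8834.
Difference = |0.7222 − 0.8834| = 0.1612, i.e. 0.16 to 2 decimal places.

0.16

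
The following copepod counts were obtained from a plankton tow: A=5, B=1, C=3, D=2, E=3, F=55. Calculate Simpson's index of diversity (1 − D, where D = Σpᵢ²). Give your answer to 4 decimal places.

0.3545

Total N = 5+1+3+2+3+55 = 69, so the proportions are 0.072464, 0.014493, 0.043478, 0.028986, 0.043478, 0.797101 (working shown to 6 dp, full precision carried).
D = 0.072464² + 0.014493² + 0.043478² + 0.028986² + 0.043478² + 0.797101² = 0.005251 + 0.000210 + 0.001890 + 0.000840 + 0.001890 + 0.635371 = 0.645453.
So 1 − D = 0.354547, i.e. 0.3545 to 4 decimal places.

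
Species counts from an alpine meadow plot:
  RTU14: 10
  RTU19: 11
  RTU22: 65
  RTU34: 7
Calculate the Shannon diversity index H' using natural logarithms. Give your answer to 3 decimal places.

Total N = 10+11+65+7 = 93, so the proportions are 0.10753, 0.11828, 0.69892, 0.07527 (working shown to 5 dp, full precision carried).
Each pᵢ ln pᵢ term: 0.10753×(-2.23001)=-0.23979, 0.11828×(-2.13470)=-0.25249, 0.69892×(-0.35821)=-0.25036, 0.07527×(-2.58669)=-0.19470.
Sum = -0.93734, so H' = 0.937.

0.937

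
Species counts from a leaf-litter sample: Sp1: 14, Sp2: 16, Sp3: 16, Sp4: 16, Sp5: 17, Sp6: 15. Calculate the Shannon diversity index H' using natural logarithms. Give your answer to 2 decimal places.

1.79

Total N = 14+16+16+16+17+15 = 94, so the proportions are 0.1489, 0.1702, 0.1702, 0.1702, 0.1809, 0.1596 (working shown to 4 dp, full precision carried).
Each pᵢ ln pᵢ term: 0.1489×(-1.9042)=-0.2836, 0.1702×(-1.7707)=-0.3014, 0.1702×(-1.7707)=-0.3014, 0.1702×(-1.7707)=-0.3014, 0.1809×(-1.7101)=-0.3093, 0.1596×(-1.8352)=-0.2929.
Sum = -1.7899, so H' = 1.79.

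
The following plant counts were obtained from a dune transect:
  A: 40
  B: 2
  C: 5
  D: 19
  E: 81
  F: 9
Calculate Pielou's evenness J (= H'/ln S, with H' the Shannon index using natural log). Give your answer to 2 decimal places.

0.71

Total N = 40+2+5+19+81+9 = 156, so the proportions are 0.2564, 0.0128, 0.0321, 0.1218, 0.5192, 0.0577 (working shown to 4 dp, full precision carried).
H' = −Σ pᵢ ln pᵢ = −((-0.3490) + (-0.0559) + (-0.1103) + (-0.2564) + (-0.3403) + (-0.1646)) = 1.2764.
With S = 6 species, ln S = 1.7918, so J = 1.2764/1.7918 = 0.7124, i.e. 0.71 to 2 decimal places.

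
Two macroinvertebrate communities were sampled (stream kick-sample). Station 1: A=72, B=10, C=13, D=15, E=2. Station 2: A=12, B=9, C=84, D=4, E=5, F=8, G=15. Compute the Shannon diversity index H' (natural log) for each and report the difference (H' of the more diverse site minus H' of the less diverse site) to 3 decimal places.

0.233

Station 1: N=112, proportions 0.642857, 0.089286, 0.116071, 0.133929, 0.017857, giving H' = 1.090845 (working shown to 6 dp, full precision carried).
Station 2: N=137, proportions 0.087591, 0.065693, 0.613139, 0.029197, 0.036496, 0.058394, 0.109489, giving H' = 1.324133.
Difference = |1.090845 − 1.324133| = 0.233288, i.e. 0.233 to 3 decimal places.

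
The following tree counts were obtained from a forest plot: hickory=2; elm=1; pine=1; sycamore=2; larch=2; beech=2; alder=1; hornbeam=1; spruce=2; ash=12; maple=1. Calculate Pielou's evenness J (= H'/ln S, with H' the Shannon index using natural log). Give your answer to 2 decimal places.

0.81

Total N = 2+1+1+2+2+2+1+1+2+12+1 = 27, so the proportions are 0.0741, 0.037, 0.037, 0.0741, 0.0741, 0.0741, 0.037, 0.037, 0.0741, 0.4444, 0.037 (working shown to 4 dp, full precision carried).
H' = −Σ pᵢ ln pᵢ = −((-0.1928) + (-0.1221) + (-0.1221) + (-0.1928) + (-0.1928) + (-0.1928) + (-0.1221) + (-0.1221) + (-0.1928) + (-0.3604) + (-0.1221)) = 1.9347.
With S = 11 species, ln S = 2.3979, so J = 1.9347/2.3979 = 0.8068, i.e. 0.81 to 2 decimal places.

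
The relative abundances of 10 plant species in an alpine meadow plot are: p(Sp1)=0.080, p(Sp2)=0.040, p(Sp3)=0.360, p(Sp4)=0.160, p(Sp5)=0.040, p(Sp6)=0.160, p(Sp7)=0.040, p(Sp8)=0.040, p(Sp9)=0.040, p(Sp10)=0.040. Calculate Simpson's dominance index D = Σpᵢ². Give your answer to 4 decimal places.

0.1968

D = 0.08² + 0.04² + 0.36² + 0.16² + 0.04² + 0.16² + 0.04² + 0.04² + 0.04² + 0.04² = 0.006400 + 0.001600 + 0.129600 + 0.025600 + 0.001600 + 0.025600 + 0.001600 + 0.001600 + 0.001600 + 0.001600 = 0.196800 (working shown to 6 dp, full precision carried).
To 4 decimal places, D = 0.1968.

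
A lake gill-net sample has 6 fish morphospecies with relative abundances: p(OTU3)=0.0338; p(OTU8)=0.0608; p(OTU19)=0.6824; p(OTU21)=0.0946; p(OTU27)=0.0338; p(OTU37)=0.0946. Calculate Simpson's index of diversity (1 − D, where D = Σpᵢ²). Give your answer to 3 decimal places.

0.510

D = 0.0338² + 0.0608² + 0.6824² + 0.0946² + 0.0338² + 0.0946² = 0.00114 + 0.00370 + 0.46567 + 0.00895 + 0.00114 + 0.00895 = 0.48955 (working shown to 5 dp, full precision carried).
So 1 − D = 0.51045, i.e. 0.510 to 3 decimal places.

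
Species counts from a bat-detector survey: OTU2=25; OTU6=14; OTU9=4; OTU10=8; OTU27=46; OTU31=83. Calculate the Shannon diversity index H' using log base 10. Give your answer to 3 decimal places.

0.609

Total N = 25+14+4+8+46+83 = 180, so the proportions are 0.13889, 0.07778, 0.02222, 0.04444, 0.25556, 0.46111 (working shown to 5 dp, full precision carried).
Each pᵢ log₁₀ pᵢ term: 0.13889×(-0.85733)=-0.11907, 0.07778×(-1.10914)=-0.08627, 0.02222×(-1.65321)=-0.03674, 0.04444×(-1.35218)=-0.06010, 0.25556×(-0.59251)=-0.15142, 0.46111×(-0.33619)=-0.15502.
Sum = -0.60862, so H' = 0.609.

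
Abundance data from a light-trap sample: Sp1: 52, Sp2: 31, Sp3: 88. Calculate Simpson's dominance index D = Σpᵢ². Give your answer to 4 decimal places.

Total N = 52+31+88 = 171, so the proportions are 0.304094, 0.181287, 0.51462 (working shown to 6 dp, full precision carried).
D = 0.304094² + 0.181287² + 0.51462² = 0.092473 + 0.032865 + 0.264834 = 0.390171.
To 4 decimal places, D = 0.3902.

0.3902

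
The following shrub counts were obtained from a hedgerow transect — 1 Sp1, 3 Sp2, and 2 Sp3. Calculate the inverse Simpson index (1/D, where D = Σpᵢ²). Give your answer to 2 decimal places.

Total N = 1+3+2 = 6, so the proportions are 0.16667, 0.5, 0.33333 (working shown to 5 dp, full precision carried).
D = 0.16667² + 0.5² + 0.33333² = 0.02778 + 0.25000 + 0.11111 = 0.38889.
So 1/D = 2.5714, i.e. 2.57 to 2 decimal places.

2.57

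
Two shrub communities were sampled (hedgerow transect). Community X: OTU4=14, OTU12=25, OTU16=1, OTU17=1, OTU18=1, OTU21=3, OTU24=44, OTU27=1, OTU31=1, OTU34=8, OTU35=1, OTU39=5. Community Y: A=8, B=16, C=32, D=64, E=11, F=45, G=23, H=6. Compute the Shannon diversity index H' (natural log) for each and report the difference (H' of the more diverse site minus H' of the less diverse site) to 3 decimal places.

0.134

Community X: N=105, proportions 0.13333, 0.2381, 0.00952, 0.00952, 0.00952, 0.02857, 0.41905, 0.00952, 0.00952, 0.07619, 0.00952, 0.04762, giving H' = 1.68347 (working shown to 5 dp, full precision carried).
Community Y: N=205, proportions 0.03902, 0.07805, 0.1561, 0.3122, 0.05366, 0.21951, 0.1122, 0.02927, giving H' = 1.81758.
Difference = |1.68347 − 1.81758| = 0.13411, i.e. 0.134 to 3 decimal places.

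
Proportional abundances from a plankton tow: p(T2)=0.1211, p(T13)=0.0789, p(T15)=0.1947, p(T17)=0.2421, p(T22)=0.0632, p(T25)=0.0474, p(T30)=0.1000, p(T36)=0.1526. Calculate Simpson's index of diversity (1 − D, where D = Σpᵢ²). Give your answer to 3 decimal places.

D = 0.1211² + 0.0789² + 0.1947² + 0.2421² + 0.0632² + 0.0474² + 0.1² + 0.1526² = 0.01467 + 0.00623 + 0.03791 + 0.05861 + 0.00399 + 0.00225 + 0.01000 + 0.02329 = 0.15694 (working shown to 5 dp, full precision carried).
So 1 − D = 0.84306, i.e. 0.843 to 3 decimal places.

0.843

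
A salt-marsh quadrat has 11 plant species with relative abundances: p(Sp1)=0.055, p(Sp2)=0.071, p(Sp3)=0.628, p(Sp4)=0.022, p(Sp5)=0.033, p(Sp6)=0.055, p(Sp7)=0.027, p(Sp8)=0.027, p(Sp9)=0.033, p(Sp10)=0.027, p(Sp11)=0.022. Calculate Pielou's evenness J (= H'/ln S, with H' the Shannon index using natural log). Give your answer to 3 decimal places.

0.619

H' = −Σ pᵢ ln pᵢ = −((-0.15952) + (-0.18780) + (-0.29216) + (-0.08397) + (-0.11257) + (-0.15952) + (-0.09752) + (-0.09752) + (-0.11257) + (-0.09752) + (-0.08397)) = 1.48464 (working shown to 5 dp, full precision carried).
With S = 11 species, ln S = 2.39790, so J = 1.48464/2.39790 = 0.61915, i.e. 0.619 to 3 decimal places.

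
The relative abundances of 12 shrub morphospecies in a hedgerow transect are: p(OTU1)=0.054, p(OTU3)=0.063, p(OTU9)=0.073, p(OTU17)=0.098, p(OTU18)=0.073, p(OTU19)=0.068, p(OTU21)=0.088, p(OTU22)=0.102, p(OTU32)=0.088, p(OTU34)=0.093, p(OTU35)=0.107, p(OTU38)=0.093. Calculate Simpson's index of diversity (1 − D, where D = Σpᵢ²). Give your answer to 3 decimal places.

D = 0.054² + 0.063² + 0.073² + 0.098² + 0.073² + 0.068² + 0.088² + 0.102² + 0.088² + 0.093² + 0.107² + 0.093² = 0.00292 + 0.00397 + 0.00533 + 0.00960 + 0.00533 + 0.00462 + 0.00774 + 0.01040 + 0.00774 + 0.00865 + 0.01145 + 0.00865 = 0.08641 (working shown to 5 dp, full precision carried).
So 1 − D = 0.91359, i.e. 0.914 to 3 decimal places.

0.914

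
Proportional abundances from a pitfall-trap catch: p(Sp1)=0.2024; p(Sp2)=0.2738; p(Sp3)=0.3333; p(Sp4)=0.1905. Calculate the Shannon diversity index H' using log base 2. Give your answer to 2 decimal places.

Each pᵢ log₂ pᵢ term (working shown to 4 dp, full precision carried): 0.2024×(-2.3047)=-0.4665, 0.2738×(-1.8688)=-0.5117, 0.3333×(-1.5851)=-0.5283, 0.1905×(-2.3921)=-0.4557.
Sum = -1.9622, so H' = 1.96.

1.96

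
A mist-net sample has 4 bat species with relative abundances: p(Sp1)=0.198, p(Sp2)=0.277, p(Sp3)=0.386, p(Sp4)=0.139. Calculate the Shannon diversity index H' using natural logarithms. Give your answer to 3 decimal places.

Each pᵢ ln pᵢ term (working shown to 5 dp, full precision carried): 0.198×(-1.61949)=-0.32066, 0.277×(-1.28374)=-0.35560, 0.386×(-0.95192)=-0.36744, 0.139×(-1.97328)=-0.27429.
Sum = -1.31798, so H' = 1.318.

1.318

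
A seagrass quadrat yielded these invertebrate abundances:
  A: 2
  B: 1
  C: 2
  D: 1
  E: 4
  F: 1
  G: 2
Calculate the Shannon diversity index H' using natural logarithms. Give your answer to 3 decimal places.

1.818

Total N = 2+1+2+1+4+1+2 = 13, so the proportions are 0.15385, 0.07692, 0.15385, 0.07692, 0.30769, 0.07692, 0.15385 (working shown to 5 dp, full precision carried).
Each pᵢ ln pᵢ term: 0.15385×(-1.87180)=-0.28797, 0.07692×(-2.56495)=-0.19730, 0.15385×(-1.87180)=-0.28797, 0.07692×(-2.56495)=-0.19730, 0.30769×(-1.17865)=-0.36266, 0.07692×(-2.56495)=-0.19730, 0.15385×(-1.87180)=-0.28797.
Sum = -1.81848, so H' = 1.818.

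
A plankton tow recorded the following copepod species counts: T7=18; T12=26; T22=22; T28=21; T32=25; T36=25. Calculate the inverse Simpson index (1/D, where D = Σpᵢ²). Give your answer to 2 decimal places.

Total N = 18+26+22+21+25+25 = 137, so the proportions are 0.131387, 0.189781, 0.160584, 0.153285, 0.182482, 0.182482 (working shown to 6 dp, full precision carried).
D = 0.131387² + 0.189781² + 0.160584² + 0.153285² + 0.182482² + 0.182482² = 0.017263 + 0.036017 + 0.025787 + 0.023496 + 0.033300 + 0.033300 = 0.169162.
So 1/D = 5.9115, i.e. 5.91 to 2 decimal places.

5.91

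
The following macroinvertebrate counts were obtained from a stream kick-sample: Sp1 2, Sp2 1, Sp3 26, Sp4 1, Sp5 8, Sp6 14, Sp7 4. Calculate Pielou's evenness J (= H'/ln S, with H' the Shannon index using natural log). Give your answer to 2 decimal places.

0.74

Total N = 2+1+26+1+8+14+4 = 56, so the proportions are 0.0357, 0.0179, 0.4643, 0.0179, 0.1429, 0.25, 0.0714 (working shown to 4 dp, full precision carried).
H' = −Σ pᵢ ln pᵢ = −((-0.1190) + (-0.0719) + (-0.3562) + (-0.0719) + (-0.2780) + (-0.3466) + (-0.1885)) = 1.4321.
With S = 7 species, ln S = 1.9459, so J = 1.4321/1.9459 = 0.7359, i.e. 0.74 to 2 decimal places.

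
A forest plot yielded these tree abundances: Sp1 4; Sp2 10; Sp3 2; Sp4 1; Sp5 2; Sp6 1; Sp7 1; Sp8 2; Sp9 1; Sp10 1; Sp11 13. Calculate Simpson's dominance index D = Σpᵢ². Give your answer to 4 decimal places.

0.2091

Total N = 4+10+2+1+2+1+1+2+1+1+13 = 38, so the proportions are 0.105263, 0.263158, 0.052632, 0.026316, 0.052632, 0.026316, 0.026316, 0.052632, 0.026316, 0.026316, 0.342105 (working shown to 6 dp, full precision carried).
D = 0.105263² + 0.263158² + 0.052632² + 0.026316² + 0.052632² + 0.026316² + 0.026316² + 0.052632² + 0.026316² + 0.026316² + 0.342105² = 0.011080 + 0.069252 + 0.002770 + 0.000693 + 0.002770 + 0.000693 + 0.000693 + 0.002770 + 0.000693 + 0.000693 + 0.117036 = 0.209141.
To 4 decimal places, D = 0.2091.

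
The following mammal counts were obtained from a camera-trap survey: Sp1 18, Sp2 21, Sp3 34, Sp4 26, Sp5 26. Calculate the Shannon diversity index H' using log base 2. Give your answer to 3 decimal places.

2.288

Total N = 18+21+34+26+26 = 125, so the proportions are 0.144, 0.168, 0.272, 0.208, 0.208 (working shown to 5 dp, full precision carried).
Each pᵢ log₂ pᵢ term: 0.144×(-2.79586)=-0.40260, 0.168×(-2.57347)=-0.43234, 0.272×(-1.87832)=-0.51090, 0.208×(-2.26534)=-0.47119, 0.208×(-2.26534)=-0.47119.
Sum = -2.28823, so H' = 2.288.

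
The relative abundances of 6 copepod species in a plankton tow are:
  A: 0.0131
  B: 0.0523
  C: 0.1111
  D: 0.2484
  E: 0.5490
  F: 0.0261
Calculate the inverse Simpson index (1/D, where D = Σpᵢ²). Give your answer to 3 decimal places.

D = 0.0131² + 0.0523² + 0.1111² + 0.2484² + 0.549² + 0.0261² = 0.000172 + 0.002735 + 0.012343 + 0.061703 + 0.301401 + 0.000681 = 0.379035 (working shown to 6 dp, full precision carried).
So 1/D = 2.63828, i.e. 2.638 to 3 decimal places.

2.638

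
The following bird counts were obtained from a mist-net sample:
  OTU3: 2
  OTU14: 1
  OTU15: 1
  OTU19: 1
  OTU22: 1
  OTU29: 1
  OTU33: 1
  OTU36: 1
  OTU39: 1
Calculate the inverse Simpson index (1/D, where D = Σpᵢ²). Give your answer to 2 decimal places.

Total N = 2+1+1+1+1+1+1+1+1 = 10, so the proportions are 0.2, 0.1, 0.1, 0.1, 0.1, 0.1, 0.1, 0.1, 0.1 (working shown to 6 dp, full precision carried).
D = 0.2² + 0.1² + 0.1² + 0.1² + 0.1² + 0.1² + 0.1² + 0.1² + 0.1² = 0.040000 + 0.010000 + 0.010000 + 0.010000 + 0.010000 + 0.010000 + 0.010000 + 0.010000 + 0.010000 = 0.120000.
So 1/D = 8.3333, i.e. 8.33 to 2 decimal places.

8.33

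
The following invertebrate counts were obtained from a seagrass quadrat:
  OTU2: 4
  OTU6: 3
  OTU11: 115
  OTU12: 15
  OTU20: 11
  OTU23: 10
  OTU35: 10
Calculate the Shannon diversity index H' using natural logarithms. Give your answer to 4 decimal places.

1.1504

Total N = 4+3+115+15+11+10+10 = 168, so the proportions are 0.02381, 0.017857, 0.684524, 0.089286, 0.065476, 0.059524, 0.059524 (working shown to 6 dp, full precision carried).
Each pᵢ ln pᵢ term: 0.02381×(-3.737670)=-0.088992, 0.017857×(-4.025352)=-0.071881, 0.684524×(-0.379032)=-0.259456, 0.089286×(-2.415914)=-0.215707, 0.065476×(-2.726069)=-0.178493, 0.059524×(-2.821379)=-0.167939, 0.059524×(-2.821379)=-0.167939.
Sum = -1.150407, so H' = 1.1504.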